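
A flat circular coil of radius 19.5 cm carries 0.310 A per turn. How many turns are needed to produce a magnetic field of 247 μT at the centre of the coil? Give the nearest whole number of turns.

N = 247

For an N-turn coil, B = Nμ₀I/(2R). A single turn gives B₁ = 9.99×10⁻⁷ T with R = 0.195 m.
N = B/B₁ = 2.47×10⁻⁴ / 9.99×10⁻⁷ = 247.28.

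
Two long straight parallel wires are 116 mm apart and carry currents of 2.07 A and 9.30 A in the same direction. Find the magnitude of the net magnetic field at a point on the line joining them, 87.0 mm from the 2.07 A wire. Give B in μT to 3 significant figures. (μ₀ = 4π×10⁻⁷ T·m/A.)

Each long wire gives B = μ₀I/(2πd). Distances are d₁ = 0.087 m and d₂ = 0.029 m.
B₁ = 4.76×10⁻⁶ T, B₂ = 6.41×10⁻⁵ T.
Between parallel currents the two contributions point in opposite directions, so they subtract. B = |B₁ − B₂| = |4.76×10⁻⁶ − 6.41×10⁻⁵| = 5.94×10⁻⁵ T.

B ≈ 59.4 μT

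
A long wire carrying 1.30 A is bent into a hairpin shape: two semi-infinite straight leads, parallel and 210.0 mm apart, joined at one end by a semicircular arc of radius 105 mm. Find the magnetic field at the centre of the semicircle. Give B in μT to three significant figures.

B ≈ 6.37 μT

The semicircular arc contributes B_arc = μ₀I·π/(4πR) = μ₀I/(4R) = 3.89×10⁻⁶ T.
Each semi-infinite lead is at perpendicular distance R = 0.105 m from the centre, with the perpendicular foot at its near end, so it contributes μ₀I/(4πR); both point the same way, together 2.48×10⁻⁶ T.
Arc and leads all point the same direction: B = 3.89×10⁻⁶ + 2.48×10⁻⁶ = 6.37×10⁻⁶ T.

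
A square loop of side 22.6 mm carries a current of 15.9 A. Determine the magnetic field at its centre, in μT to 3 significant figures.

B ≈ 796 μT

Each side is a finite straight segment at perpendicular distance d = a/(2 tan(π/4)) = 0.0113 m from the centre, with end-angles ±π/4.
One side contributes B₁ = (μ₀I/4πd)·2 sin(π/4) = 1.99×10⁻⁴ T.
All 4 sides add in the same direction: B = 4 × 1.99×10⁻⁴ = 7.96×10⁻⁴ T.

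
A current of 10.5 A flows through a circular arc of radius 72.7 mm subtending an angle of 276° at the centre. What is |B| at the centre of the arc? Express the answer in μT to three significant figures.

The Biot–Savart field of a circular arc at its centre is B = μ₀Iφ/(4πR), with φ = 4.817 rad.
B = (4π×10⁻⁷ × 10.5 × 4.817) / (4π × 0.0727) = 6.96×10⁻⁵ T.

B ≈ 69.6 μT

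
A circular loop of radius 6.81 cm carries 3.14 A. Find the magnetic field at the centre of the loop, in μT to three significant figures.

B ≈ 29.0 μT

At the centre of a circular loop the Biot–Savart law gives B = μ₀I/(2R).
B = (4π×10⁻⁷ × 3.14) / (2 × 0.0681) = 2.90×10⁻⁵ T.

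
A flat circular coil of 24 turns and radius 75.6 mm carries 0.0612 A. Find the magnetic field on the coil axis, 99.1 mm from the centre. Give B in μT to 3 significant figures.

B ≈ 2.72 μT

For an N-turn flat coil, B = Nμ₀IR²/[2(R²+z²)^(3/2)] with R = 0.0756 m, z = 0.0991 m.
B = 24 × 1.13×10⁻⁷ T = 2.72×10⁻⁶ T.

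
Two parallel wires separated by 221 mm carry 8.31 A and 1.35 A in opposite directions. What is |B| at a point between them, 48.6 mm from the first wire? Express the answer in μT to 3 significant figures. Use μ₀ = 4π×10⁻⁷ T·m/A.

Each long wire gives B = μ₀I/(2πd). Distances are d₁ = 0.0486 m and d₂ = 0.1724 m.
B₁ = 3.42×10⁻⁵ T, B₂ = 1.57×10⁻⁶ T.
Between antiparallel currents both contributions point the same way, so they add. B = B₁ + B₂ = 3.42×10⁻⁵ + 1.57×10⁻⁶ = 3.58×10⁻⁵ T.

B ≈ 35.8 μT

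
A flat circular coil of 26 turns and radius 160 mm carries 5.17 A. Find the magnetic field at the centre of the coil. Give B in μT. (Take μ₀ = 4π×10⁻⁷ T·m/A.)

B ≈ 528 μT

For an N-turn flat coil, B = Nμ₀I/(2R) with R = 0.16 m.
B = 26 × 2.03×10⁻⁵ T = 5.28×10⁻⁴ T.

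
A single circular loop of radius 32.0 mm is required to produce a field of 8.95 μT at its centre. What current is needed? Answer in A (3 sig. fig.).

I ≈ 0.456 A

At the centre of a circular loop B = μ₀I/(2R), so I = 2RB/μ₀.
With R = 0.032 m, I = 2 × 0.032 × 8.95×10⁻⁶ / (4π×10⁻⁷) = 0.456 A.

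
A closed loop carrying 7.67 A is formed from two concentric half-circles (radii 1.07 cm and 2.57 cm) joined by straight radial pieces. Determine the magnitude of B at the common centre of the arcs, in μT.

B ≈ 131 μT

The radial connectors point toward the centre, so dl × r̂ = 0 and they contribute nothing.
Each semicircle gives μ₀I/(4R): inner arc 2.25×10⁻⁴ T, outer arc 9.38×10⁻⁵ T.
The two arcs carry current in opposite angular senses, so their fields oppose: B = |2.25×10⁻⁴ − 9.38×10⁻⁵| = 1.31×10⁻⁴ T.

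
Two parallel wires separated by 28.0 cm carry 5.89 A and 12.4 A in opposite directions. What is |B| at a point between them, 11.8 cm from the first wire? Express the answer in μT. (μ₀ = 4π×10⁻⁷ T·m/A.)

B ≈ 25.3 μT

Each long wire gives B = μ₀I/(2πd). Distances are d₁ = 0.118 m and d₂ = 0.162 m.
B₁ = 9.98×10⁻⁶ T, B₂ = 1.53×10⁻⁵ T.
Between antiparallel currents both contributions point the same way, so they add. B = B₁ + B₂ = 9.98×10⁻⁶ + 1.53×10⁻⁵ = 2.53×10⁻⁵ T.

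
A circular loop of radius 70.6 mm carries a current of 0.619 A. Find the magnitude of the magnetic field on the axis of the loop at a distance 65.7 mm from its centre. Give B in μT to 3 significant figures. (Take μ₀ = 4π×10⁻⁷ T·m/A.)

B ≈ 2.16 μT

On the axis of a circular loop, B = μ₀IR² / [2(R²+z²)^(3/2)].
R² + z² = (0.0706)² + (0.0657)² = 0.009301 m², and (R²+z²)^(3/2) = 8.97×10⁻⁴ m³.
B = (4π×10⁻⁷ × 0.619 × 0.004984) / (2 × 8.97×10⁻⁴) = 2.16×10⁻⁶ T.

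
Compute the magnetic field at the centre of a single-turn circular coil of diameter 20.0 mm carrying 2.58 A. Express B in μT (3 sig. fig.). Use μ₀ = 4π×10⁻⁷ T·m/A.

B ≈ 162 μT

At the centre of a circular loop the Biot–Savart law gives B = μ₀I/(2R) (so R = 0.01 m).
B = (4π×10⁻⁷ × 2.58) / (2 × 0.01) = 1.62×10⁻⁴ T.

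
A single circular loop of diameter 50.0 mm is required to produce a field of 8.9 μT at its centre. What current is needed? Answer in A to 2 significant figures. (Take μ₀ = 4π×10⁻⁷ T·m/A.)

I ≈ 0.35 A

At the centre of a circular loop B = μ₀I/(2R), so I = 2RB/μ₀.
With R = 0.025 m, I = 2 × 0.025 × 8.90×10⁻⁶ / (4π×10⁻⁷) = 0.354 A.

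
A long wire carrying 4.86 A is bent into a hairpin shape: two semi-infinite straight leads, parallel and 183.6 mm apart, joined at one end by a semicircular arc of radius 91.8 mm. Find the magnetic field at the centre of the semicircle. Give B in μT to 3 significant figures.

B ≈ 27.2 μT

The semicircular arc contributes B_arc = μ₀I·π/(4πR) = μ₀I/(4R) = 1.66×10⁻⁵ T.
Each semi-infinite lead is at perpendicular distance R = 0.0918 m from the centre, with the perpendicular foot at its near end, so it contributes μ₀I/(4πR); both point the same way, together 1.06×10⁻⁵ T.
Arc and leads all point the same direction: B = 1.66×10⁻⁵ + 1.06×10⁻⁵ = 2.72×10⁻⁵ T.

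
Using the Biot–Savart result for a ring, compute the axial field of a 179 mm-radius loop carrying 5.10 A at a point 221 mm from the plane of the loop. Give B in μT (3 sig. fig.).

On the axis of a circular loop, B = μ₀IR² / [2(R²+z²)^(3/2)].
R² + z² = (0.179)² + (0.221)² = 0.08088 m², and (R²+z²)^(3/2) = 2.30×10⁻² m³.
B = (4π×10⁻⁷ × 5.10 × 0.03204) / (2 × 2.30×10⁻²) = 4.46×10⁻⁶ T.

B ≈ 4.46 μT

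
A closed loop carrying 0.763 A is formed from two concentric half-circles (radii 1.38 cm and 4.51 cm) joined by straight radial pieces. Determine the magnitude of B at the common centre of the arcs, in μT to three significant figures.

The radial connectors point toward the centre, so dl × r̂ = 0 and they contribute nothing.
Each semicircle gives μ₀I/(4R): inner arc 1.74×10⁻⁵ T, outer arc 5.31×10⁻⁶ T.
The two arcs carry current in opposite angular senses, so their fields oppose: B = |1.74×10⁻⁵ − 5.31×10⁻⁶| = 1.21×10⁻⁵ T.

B ≈ 12.1 μT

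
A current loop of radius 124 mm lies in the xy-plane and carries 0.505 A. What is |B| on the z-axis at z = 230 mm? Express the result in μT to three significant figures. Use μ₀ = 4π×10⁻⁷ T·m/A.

On the axis of a circular loop, B = μ₀IR² / [2(R²+z²)^(3/2)].
R² + z² = (0.124)² + (0.23)² = 0.06828 m², and (R²+z²)^(3/2) = 1.78×10⁻² m³.
B = (4π×10⁻⁷ × 0.505 × 0.01538) / (2 × 1.78×10⁻²) = 2.73×10⁻⁷ T.

B ≈ 0.273 μT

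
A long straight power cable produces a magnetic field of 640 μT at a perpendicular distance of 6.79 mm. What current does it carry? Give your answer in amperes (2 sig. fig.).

For a long straight wire B = μ₀I/(2πd), so I = 2πdB/μ₀.
I = 2π × 0.00679 × 6.40×10⁻⁴ / (4π×10⁻⁷) = 21.7 A.

I ≈ 22 A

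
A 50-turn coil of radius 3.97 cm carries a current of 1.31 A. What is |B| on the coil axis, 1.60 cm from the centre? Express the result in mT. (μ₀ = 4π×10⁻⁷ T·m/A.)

B ≈ 0.827 mT

For an N-turn flat coil, B = Nμ₀IR²/[2(R²+z²)^(3/2)] with R = 0.0397 m, z = 0.016 m.
B = 50 × 1.65×10⁻⁵ T = 8.27×10⁻⁴ T.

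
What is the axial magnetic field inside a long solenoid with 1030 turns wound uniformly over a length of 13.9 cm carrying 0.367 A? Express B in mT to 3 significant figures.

B ≈ 3.42 mT

Inside a long solenoid, B = μ₀nI with n = 7410 turns/m.
B = 4π×10⁻⁷ × 7410 × 0.367 = 3.42×10⁻³ T.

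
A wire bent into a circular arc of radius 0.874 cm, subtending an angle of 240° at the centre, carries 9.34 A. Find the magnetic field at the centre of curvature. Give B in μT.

The Biot–Savart field of a circular arc at its centre is B = μ₀Iφ/(4πR), with φ = 4.189 rad.
B = (4π×10⁻⁷ × 9.34 × 4.189) / (4π × 0.00874) = 4.48×10⁻⁴ T.

B ≈ 448 μT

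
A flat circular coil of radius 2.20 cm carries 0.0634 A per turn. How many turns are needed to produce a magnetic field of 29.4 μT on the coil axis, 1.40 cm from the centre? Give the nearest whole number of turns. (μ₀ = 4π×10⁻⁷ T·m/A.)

N = 27

For an N-turn coil, B = Nμ₀IR²/[2(R²+z²)^(3/2)]. A single turn gives B₁ = 1.09×10⁻⁶ T with R = 0.022 m, z = 0.014 m.
N = B/B₁ = 2.94×10⁻⁵ / 1.09×10⁻⁶ = 27.04.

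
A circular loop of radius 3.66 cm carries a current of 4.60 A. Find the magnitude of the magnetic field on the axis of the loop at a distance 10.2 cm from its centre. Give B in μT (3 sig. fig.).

B ≈ 3.04 μT

On the axis of a circular loop, B = μ₀IR² / [2(R²+z²)^(3/2)].
R² + z² = (0.0366)² + (0.102)² = 0.01174 m², and (R²+z²)^(3/2) = 1.27×10⁻³ m³.
B = (4π×10⁻⁷ × 4.60 × 0.00134) / (2 × 1.27×10⁻³) = 3.04×10⁻⁶ T.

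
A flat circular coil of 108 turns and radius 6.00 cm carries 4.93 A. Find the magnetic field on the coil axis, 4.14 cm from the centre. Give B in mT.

B ≈ 3.11 mT

For an N-turn flat coil, B = Nμ₀IR²/[2(R²+z²)^(3/2)] with R = 0.06 m, z = 0.0414 m.
B = 108 × 2.88×10⁻⁵ T = 3.11×10⁻³ T.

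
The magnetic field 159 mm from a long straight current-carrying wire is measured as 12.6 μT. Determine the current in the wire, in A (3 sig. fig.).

For a long straight wire B = μ₀I/(2πd), so I = 2πdB/μ₀.
I = 2π × 0.159 × 1.26×10⁻⁵ / (4π×10⁻⁷) = 10.0 A.

I ≈ 10.0 A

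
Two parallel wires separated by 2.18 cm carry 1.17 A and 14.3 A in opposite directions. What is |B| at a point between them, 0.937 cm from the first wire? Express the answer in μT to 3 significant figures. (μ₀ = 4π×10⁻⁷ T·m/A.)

B ≈ 255 μT

Each long wire gives B = μ₀I/(2πd). Distances are d₁ = 0.00937 m and d₂ = 0.01243 m.
B₁ = 2.50×10⁻⁵ T, B₂ = 2.30×10⁻⁴ T.
Between antiparallel currents both contributions point the same way, so they add. B = B₁ + B₂ = 2.50×10⁻⁵ + 2.30×10⁻⁴ = 2.55×10⁻⁴ T.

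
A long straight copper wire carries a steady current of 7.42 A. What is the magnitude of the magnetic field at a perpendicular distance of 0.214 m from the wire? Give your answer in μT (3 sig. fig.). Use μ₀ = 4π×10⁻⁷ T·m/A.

B ≈ 6.93 μT

For an infinitely long straight wire, B = μ₀I/(2πd).
B = (4π×10⁻⁷ × 7.42) / (2π × 0.214) = 6.93×10⁻⁶ T.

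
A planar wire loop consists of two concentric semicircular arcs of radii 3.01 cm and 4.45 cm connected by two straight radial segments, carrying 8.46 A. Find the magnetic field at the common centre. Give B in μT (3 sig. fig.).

B ≈ 28.6 μT

The radial connectors point toward the centre, so dl × r̂ = 0 and they contribute nothing.
Each semicircle gives μ₀I/(4R): inner arc 8.83×10⁻⁵ T, outer arc 5.97×10⁻⁵ T.
The two arcs carry current in opposite angular senses, so their fields oppose: B = |8.83×10⁻⁵ − 5.97×10⁻⁵| = 2.86×10⁻⁵ T.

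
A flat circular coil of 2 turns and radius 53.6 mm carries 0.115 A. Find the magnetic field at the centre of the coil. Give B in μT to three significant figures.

B ≈ 2.70 μT

For an N-turn flat coil, B = Nμ₀I/(2R) with R = 0.0536 m.
B = 2 × 1.35×10⁻⁶ T = 2.70×10⁻⁶ T.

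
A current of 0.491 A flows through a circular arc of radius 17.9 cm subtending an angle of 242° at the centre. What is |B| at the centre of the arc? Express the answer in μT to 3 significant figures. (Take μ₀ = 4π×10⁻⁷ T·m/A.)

The Biot–Savart field of a circular arc at its centre is B = μ₀Iφ/(4πR), with φ = 4.224 rad.
B = (4π×10⁻⁷ × 0.491 × 4.224) / (4π × 0.179) = 1.16×10⁻⁶ T.

B ≈ 1.16 μT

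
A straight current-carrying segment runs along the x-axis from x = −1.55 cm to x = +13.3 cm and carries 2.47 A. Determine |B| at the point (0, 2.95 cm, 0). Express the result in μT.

For a finite straight segment, B = (μ₀I/4πd)(sinθ₁ + sinθ₂), where θ₁, θ₂ are the angles from the perpendicular to each end.
The perpendicular distance is d = 0.0295 m; the end-offsets along the wire are a = 0.0155 m and b = 0.133 m.
sinθ₁ = 0.0155/√(0.0155²+0.0295²) = 0.4651; sinθ₂ = 0.133/√(0.133²+0.0295²) = 0.9763.
B = (4π×10⁻⁷ × 2.47) / (4π × 0.0295) × (0.4651 + 0.9763) = 1.21×10⁻⁵ T.

B ≈ 12.1 μT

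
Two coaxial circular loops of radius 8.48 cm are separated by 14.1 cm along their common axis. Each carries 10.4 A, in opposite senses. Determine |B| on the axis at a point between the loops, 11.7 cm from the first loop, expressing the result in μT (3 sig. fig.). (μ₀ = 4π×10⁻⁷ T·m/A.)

B ≈ 53.1 μT

Each loop contributes B = μ₀IR²/[2(R²+z²)^(3/2)] on the axis, with z measured from that loop.
Loop 1 (z = 0.117 m): B₁ = 1.56×10⁻⁵ T. Loop 2 (z = 0.024 m): B₂ = 6.86×10⁻⁵ T.
The fields oppose: B = |B₁ − B₂| = 5.31×10⁻⁵ T.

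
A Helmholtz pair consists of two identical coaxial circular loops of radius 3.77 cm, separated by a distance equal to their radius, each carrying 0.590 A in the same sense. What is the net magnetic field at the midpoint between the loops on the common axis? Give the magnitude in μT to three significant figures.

B ≈ 14.1 μT

Each loop contributes B = μ₀IR²/[2(R²+z²)^(3/2)] on the axis, with z measured from that loop.
Loop 1 (z = 0.01885 m): B₁ = 7.04×10⁻⁶ T. Loop 2 (z = 0.01885 m): B₂ = 7.04×10⁻⁶ T.
The fields add: B = B₁ + B₂ = 1.41×10⁻⁵ T.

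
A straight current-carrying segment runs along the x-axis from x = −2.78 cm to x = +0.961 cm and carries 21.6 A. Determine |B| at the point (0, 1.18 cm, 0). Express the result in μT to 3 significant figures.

B ≈ 284 μT

For a finite straight segment, B = (μ₀I/4πd)(sinθ₁ + sinθ₂), where θ₁, θ₂ are the angles from the perpendicular to each end.
The perpendicular distance is d = 0.0118 m; the end-offsets along the wire are a = 0.0278 m and b = 0.00961 m.
sinθ₁ = 0.0278/√(0.0278²+0.0118²) = 0.9205; sinθ₂ = 0.00961/√(0.00961²+0.0118²) = 0.6315.
B = (4π×10⁻⁷ × 21.6) / (4π × 0.0118) × (0.9205 + 0.6315) = 2.84×10⁻⁴ T.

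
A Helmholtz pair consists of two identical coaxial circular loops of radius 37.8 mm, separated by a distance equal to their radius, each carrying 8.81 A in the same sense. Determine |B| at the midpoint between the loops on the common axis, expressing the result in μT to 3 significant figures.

Each loop contributes B = μ₀IR²/[2(R²+z²)^(3/2)] on the axis, with z measured from that loop.
Loop 1 (z = 0.0189 m): B₁ = 1.05×10⁻⁴ T. Loop 2 (z = 0.0189 m): B₂ = 1.05×10⁻⁴ T.
The fields add: B = B₁ + B₂ = 2.10×10⁻⁴ T.

B ≈ 210 μT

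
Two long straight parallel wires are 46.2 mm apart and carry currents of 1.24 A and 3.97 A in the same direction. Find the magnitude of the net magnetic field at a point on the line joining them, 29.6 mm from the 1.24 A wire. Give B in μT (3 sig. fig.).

Each long wire gives B = μ₀I/(2πd). Distances are d₁ = 0.0296 m and d₂ = 0.0166 m.
B₁ = 8.38×10⁻⁶ T, B₂ = 4.78×10⁻⁵ T.
Between parallel currents the two contributions point in opposite directions, so they subtract. B = |B₁ − B₂| = |8.38×10⁻⁶ − 4.78×10⁻⁵| = 3.95×10⁻⁵ T.

B ≈ 39.5 μT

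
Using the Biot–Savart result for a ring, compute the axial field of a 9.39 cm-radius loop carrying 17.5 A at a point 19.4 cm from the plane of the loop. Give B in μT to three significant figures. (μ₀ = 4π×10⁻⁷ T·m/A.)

On the axis of a circular loop, B = μ₀IR² / [2(R²+z²)^(3/2)].
R² + z² = (0.0939)² + (0.194)² = 0.04645 m², and (R²+z²)^(3/2) = 1.00×10⁻² m³.
B = (4π×10⁻⁷ × 17.5 × 0.008817) / (2 × 1.00×10⁻²) = 9.68×10⁻⁶ T.

B ≈ 9.68 μT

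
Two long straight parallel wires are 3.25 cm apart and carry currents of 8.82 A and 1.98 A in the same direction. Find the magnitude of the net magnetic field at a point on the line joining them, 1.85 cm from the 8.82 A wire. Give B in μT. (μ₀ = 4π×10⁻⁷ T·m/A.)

Each long wire gives B = μ₀I/(2πd). Distances are d₁ = 0.0185 m and d₂ = 0.014 m.
B₁ = 9.54×10⁻⁵ T, B₂ = 2.83×10⁻⁵ T.
Between parallel currents the two contributions point in opposite directions, so they subtract. B = |B₁ − B₂| = |9.54×10⁻⁵ − 2.83×10⁻⁵| = 6.71×10⁻⁵ T.

B ≈ 67.1 μT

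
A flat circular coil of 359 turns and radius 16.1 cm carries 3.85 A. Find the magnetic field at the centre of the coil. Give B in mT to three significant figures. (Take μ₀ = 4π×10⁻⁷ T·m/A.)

B ≈ 5.39 mT

For an N-turn flat coil, B = Nμ₀I/(2R) with R = 0.161 m.
B = 359 × 1.50×10⁻⁵ T = 5.39×10⁻³ T.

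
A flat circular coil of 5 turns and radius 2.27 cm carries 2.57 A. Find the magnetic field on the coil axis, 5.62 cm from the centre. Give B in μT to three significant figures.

B ≈ 18.7 μT

For an N-turn flat coil, B = Nμ₀IR²/[2(R²+z²)^(3/2)] with R = 0.0227 m, z = 0.0562 m.
B = 5 × 3.74×10⁻⁶ T = 1.87×10⁻⁵ T.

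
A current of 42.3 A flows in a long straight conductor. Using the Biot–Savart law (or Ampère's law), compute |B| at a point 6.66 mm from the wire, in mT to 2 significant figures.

B ≈ 1.3 mT

For an infinitely long straight wire, B = μ₀I/(2πd).
B = (4π×10⁻⁷ × 42.3) / (2π × 0.00666) = 1.27×10⁻³ T.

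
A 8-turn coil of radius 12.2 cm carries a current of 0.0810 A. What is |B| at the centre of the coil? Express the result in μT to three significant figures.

B ≈ 3.34 μT

For an N-turn flat coil, B = Nμ₀I/(2R) with R = 0.122 m.
B = 8 × 4.17×10⁻⁷ T = 3.34×10⁻⁶ T.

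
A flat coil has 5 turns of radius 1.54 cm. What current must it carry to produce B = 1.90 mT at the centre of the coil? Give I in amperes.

For an N-turn coil, B = Nμ₀I/(2R) with R = 0.0154 m, so I = 2RB/(Nμ₀) = 2 × 0.0154 × 1.90×10⁻³ / (5 × 4π×10⁻⁷) = 9.31 A.

I ≈ 9.31 A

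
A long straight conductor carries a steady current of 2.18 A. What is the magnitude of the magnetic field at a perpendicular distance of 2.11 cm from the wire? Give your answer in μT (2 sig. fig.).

B ≈ 21 μT

For an infinitely long straight wire, B = μ₀I/(2πd).
B = (4π×10⁻⁷ × 2.18) / (2π × 0.0211) = 2.07×10⁻⁵ T.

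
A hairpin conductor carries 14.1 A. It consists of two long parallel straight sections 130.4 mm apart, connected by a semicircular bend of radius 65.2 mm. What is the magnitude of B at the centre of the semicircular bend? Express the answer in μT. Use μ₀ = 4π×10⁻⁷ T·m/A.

B ≈ 111 μT

The semicircular arc contributes B_arc = μ₀I·π/(4πR) = μ₀I/(4R) = 6.79×10⁻⁵ T.
Each semi-infinite lead is at perpendicular distance R = 0.0652 m from the centre, with the perpendicular foot at its near end, so it contributes μ₀I/(4πR); both point the same way, together 4.33×10⁻⁵ T.
Arc and leads all point the same direction: B = 6.79×10⁻⁵ + 4.33×10⁻⁵ = 1.11×10⁻⁴ T.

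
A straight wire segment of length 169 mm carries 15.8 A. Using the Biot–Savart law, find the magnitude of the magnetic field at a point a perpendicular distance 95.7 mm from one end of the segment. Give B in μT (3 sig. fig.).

For a finite straight segment, B = (μ₀I/4πd)(sinθ₁ + sinθ₂), where θ₁, θ₂ are the angles from the perpendicular to each end.
The perpendicular foot is at one end, so the two end-offsets along the wire are 0 and L = 0.169 m.
sinθ₁ = 0/√(0²+0.0957²) = 0.0000; sinθ₂ = 0.169/√(0.169²+0.0957²) = 0.8702.
B = (4π×10⁻⁷ × 15.8) / (4π × 0.0957) × (0.0000 + 0.8702) = 1.44×10⁻⁵ T.

B ≈ 14.4 μT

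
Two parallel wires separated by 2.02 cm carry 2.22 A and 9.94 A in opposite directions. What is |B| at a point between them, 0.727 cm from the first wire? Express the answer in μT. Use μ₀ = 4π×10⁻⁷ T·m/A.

B ≈ 215 μT

Each long wire gives B = μ₀I/(2πd). Distances are d₁ = 0.00727 m and d₂ = 0.01293 m.
B₁ = 6.11×10⁻⁵ T, B₂ = 1.54×10⁻⁴ T.
Between antiparallel currents both contributions point the same way, so they add. B = B₁ + B₂ = 6.11×10⁻⁵ + 1.54×10⁻⁴ = 2.15×10⁻⁴ T.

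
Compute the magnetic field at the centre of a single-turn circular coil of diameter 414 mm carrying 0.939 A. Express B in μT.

At the centre of a circular loop the Biot–Savart law gives B = μ₀I/(2R) (so R = 0.207 m).
B = (4π×10⁻⁷ × 0.939) / (2 × 0.207) = 2.85×10⁻⁶ T.

B ≈ 2.85 μT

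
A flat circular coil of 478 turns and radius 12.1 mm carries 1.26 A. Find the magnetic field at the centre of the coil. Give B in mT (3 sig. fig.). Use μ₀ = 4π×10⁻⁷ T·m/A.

B ≈ 31.3 mT

For an N-turn flat coil, B = Nμ₀I/(2R) with R = 0.0121 m.
B = 478 × 6.54×10⁻⁵ T = 3.13×10⁻² T.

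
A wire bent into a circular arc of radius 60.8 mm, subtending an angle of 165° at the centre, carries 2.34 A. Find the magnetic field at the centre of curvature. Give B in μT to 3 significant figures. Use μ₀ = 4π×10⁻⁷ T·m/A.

The Biot–Savart field of a circular arc at its centre is B = μ₀Iφ/(4πR), with φ = 2.88 rad.
B = (4π×10⁻⁷ × 2.34 × 2.88) / (4π × 0.0608) = 1.11×10⁻⁵ T.

B ≈ 11.1 μT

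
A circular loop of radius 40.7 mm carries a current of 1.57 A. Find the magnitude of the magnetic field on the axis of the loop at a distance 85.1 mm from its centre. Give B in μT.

On the axis of a circular loop, B = μ₀IR² / [2(R²+z²)^(3/2)].
R² + z² = (0.0407)² + (0.0851)² = 0.008899 m², and (R²+z²)^(3/2) = 8.39×10⁻⁴ m³.
B = (4π×10⁻⁷ × 1.57 × 0.001656) / (2 × 8.39×10⁻⁴) = 1.95×10⁻⁶ T.

B ≈ 1.95 μT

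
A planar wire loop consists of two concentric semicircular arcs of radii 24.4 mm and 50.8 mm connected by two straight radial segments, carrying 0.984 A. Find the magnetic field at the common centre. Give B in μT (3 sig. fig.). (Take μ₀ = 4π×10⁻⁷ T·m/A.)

The radial connectors point toward the centre, so dl × r̂ = 0 and they contribute nothing.
Each semicircle gives μ₀I/(4R): inner arc 1.27×10⁻⁵ T, outer arc 6.09×10⁻⁶ T.
The two arcs carry current in opposite angular senses, so their fields oppose: B = |1.27×10⁻⁵ − 6.09×10⁻⁶| = 6.58×10⁻⁶ T.

B ≈ 6.58 μT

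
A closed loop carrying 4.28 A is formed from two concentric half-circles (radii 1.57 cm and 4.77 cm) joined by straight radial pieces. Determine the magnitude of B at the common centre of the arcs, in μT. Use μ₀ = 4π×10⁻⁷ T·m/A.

The radial connectors point toward the centre, so dl × r̂ = 0 and they contribute nothing.
Each semicircle gives μ₀I/(4R): inner arc 8.56×10⁻⁵ T, outer arc 2.82×10⁻⁵ T.
The two arcs carry current in opposite angular senses, so their fields oppose: B = |8.56×10⁻⁵ − 2.82×10⁻⁵| = 5.75×10⁻⁵ T.

B ≈ 57.5 μT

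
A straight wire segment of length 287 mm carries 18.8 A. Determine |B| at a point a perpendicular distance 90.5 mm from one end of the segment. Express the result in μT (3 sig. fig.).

B ≈ 19.8 μT

For a finite straight segment, B = (μ₀I/4πd)(sinθ₁ + sinθ₂), where θ₁, θ₂ are the angles from the perpendicular to each end.
The perpendicular foot is at one end, so the two end-offsets along the wire are 0 and L = 0.287 m.
sinθ₁ = 0/√(0²+0.0905²) = 0.0000; sinθ₂ = 0.287/√(0.287²+0.0905²) = 0.9537.
B = (4π×10⁻⁷ × 18.8) / (4π × 0.0905) × (0.0000 + 0.9537) = 1.98×10⁻⁵ T.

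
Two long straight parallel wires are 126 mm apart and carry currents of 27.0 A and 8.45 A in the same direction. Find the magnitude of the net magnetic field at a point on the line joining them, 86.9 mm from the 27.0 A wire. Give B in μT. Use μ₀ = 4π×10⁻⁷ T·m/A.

Each long wire gives B = μ₀I/(2πd). Distances are d₁ = 0.0869 m and d₂ = 0.0391 m.
B₁ = 6.21×10⁻⁵ T, B₂ = 4.32×10⁻⁵ T.
Between parallel currents the two contributions point in opposite directions, so they subtract. B = |B₁ − B₂| = |6.21×10⁻⁵ − 4.32×10⁻⁵| = 1.89×10⁻⁵ T.

B ≈ 18.9 μT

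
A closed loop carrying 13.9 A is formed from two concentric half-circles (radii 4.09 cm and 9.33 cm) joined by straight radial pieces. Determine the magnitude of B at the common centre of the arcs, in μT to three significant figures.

B ≈ 60.0 μT

The radial connectors point toward the centre, so dl × r̂ = 0 and they contribute nothing.
Each semicircle gives μ₀I/(4R): inner arc 1.07×10⁻⁴ T, outer arc 4.68×10⁻⁵ T.
The two arcs carry current in opposite angular senses, so their fields oppose: B = |1.07×10⁻⁴ − 4.68×10⁻⁵| = 6.00×10⁻⁵ T.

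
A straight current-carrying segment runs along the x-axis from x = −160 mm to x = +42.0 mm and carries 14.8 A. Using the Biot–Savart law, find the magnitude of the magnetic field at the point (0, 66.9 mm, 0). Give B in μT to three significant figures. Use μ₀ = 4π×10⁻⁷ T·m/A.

B ≈ 32.2 μT

For a finite straight segment, B = (μ₀I/4πd)(sinθ₁ + sinθ₂), where θ₁, θ₂ are the angles from the perpendicular to each end.
The perpendicular distance is d = 0.0669 m; the end-offsets along the wire are a = 0.16 m and b = 0.042 m.
sinθ₁ = 0.16/√(0.16²+0.0669²) = 0.9226; sinθ₂ = 0.042/√(0.042²+0.0669²) = 0.5317.
B = (4π×10⁻⁷ × 14.8) / (4π × 0.0669) × (0.9226 + 0.5317) = 3.22×10⁻⁵ T.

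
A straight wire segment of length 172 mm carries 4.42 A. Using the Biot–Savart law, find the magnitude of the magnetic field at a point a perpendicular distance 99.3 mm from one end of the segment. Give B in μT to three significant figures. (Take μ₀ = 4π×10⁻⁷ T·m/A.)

For a finite straight segment, B = (μ₀I/4πd)(sinθ₁ + sinθ₂), where θ₁, θ₂ are the angles from the perpendicular to each end.
The perpendicular foot is at one end, so the two end-offsets along the wire are 0 and L = 0.172 m.
sinθ₁ = 0/√(0²+0.0993²) = 0.0000; sinθ₂ = 0.172/√(0.172²+0.0993²) = 0.8660.
B = (4π×10⁻⁷ × 4.42) / (4π × 0.0993) × (0.0000 + 0.8660) = 3.85×10⁻⁶ T.

B ≈ 3.85 μT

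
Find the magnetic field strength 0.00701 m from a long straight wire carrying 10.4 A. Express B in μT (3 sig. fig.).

B ≈ 297 μT

For an infinitely long straight wire, B = μ₀I/(2πd).
B = (4π×10⁻⁷ × 10.4) / (2π × 0.00701) = 2.97×10⁻⁴ T.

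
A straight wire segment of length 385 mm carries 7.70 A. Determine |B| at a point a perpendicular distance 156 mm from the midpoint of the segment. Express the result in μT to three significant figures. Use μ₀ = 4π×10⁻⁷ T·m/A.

B ≈ 7.67 μT

For a finite straight segment, B = (μ₀I/4πd)(sinθ₁ + sinθ₂), where θ₁, θ₂ are the angles from the perpendicular to each end.
The perpendicular from the point meets the wire at its midpoint, so each end is L/2 = 0.1925 m away along the wire.
sinθ₁ = 0.1925/√(0.1925²+0.156²) = 0.7769; sinθ₂ = 0.1925/√(0.1925²+0.156²) = 0.7769.
B = (4π×10⁻⁷ × 7.70) / (4π × 0.156) × (0.7769 + 0.7769) = 7.67×10⁻⁶ T.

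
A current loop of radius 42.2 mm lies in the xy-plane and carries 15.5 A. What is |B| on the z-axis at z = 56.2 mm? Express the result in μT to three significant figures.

On the axis of a circular loop, B = μ₀IR² / [2(R²+z²)^(3/2)].
R² + z² = (0.0422)² + (0.0562)² = 0.004939 m², and (R²+z²)^(3/2) = 3.47×10⁻⁴ m³.
B = (4π×10⁻⁷ × 15.5 × 0.001781) / (2 × 3.47×10⁻⁴) = 5.00×10⁻⁵ T.

B ≈ 50.0 μT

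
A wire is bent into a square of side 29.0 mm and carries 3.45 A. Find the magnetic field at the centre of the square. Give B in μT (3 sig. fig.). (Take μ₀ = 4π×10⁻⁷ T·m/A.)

Each side is a finite straight segment at perpendicular distance d = a/(2 tan(π/4)) = 0.0145 m from the centre, with end-angles ±π/4.
One side contributes B₁ = (μ₀I/4πd)·2 sin(π/4) = 3.36×10⁻⁵ T.
All 4 sides add in the same direction: B = 4 × 3.36×10⁻⁵ = 1.35×10⁻⁴ T.

B ≈ 135 μT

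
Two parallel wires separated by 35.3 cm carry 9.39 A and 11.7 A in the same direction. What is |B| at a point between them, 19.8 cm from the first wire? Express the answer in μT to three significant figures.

B ≈ 5.61 μT

Each long wire gives B = μ₀I/(2πd). Distances are d₁ = 0.198 m and d₂ = 0.155 m.
B₁ = 9.48×10⁻⁶ T, B₂ = 1.51×10⁻⁵ T.
Between parallel currents the two contributions point in opposite directions, so they subtract. B = |B₁ − B₂| = |9.48×10⁻⁶ − 1.51×10⁻⁵| = 5.61×10⁻⁶ T.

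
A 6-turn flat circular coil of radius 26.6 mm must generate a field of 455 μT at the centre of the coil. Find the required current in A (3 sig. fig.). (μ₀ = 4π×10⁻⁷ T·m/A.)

For an N-turn coil, B = Nμ₀I/(2R) with R = 0.0266 m, so I = 2RB/(Nμ₀) = 2 × 0.0266 × 4.55×10⁻⁴ / (6 × 4π×10⁻⁷) = 3.21 A.

I ≈ 3.21 A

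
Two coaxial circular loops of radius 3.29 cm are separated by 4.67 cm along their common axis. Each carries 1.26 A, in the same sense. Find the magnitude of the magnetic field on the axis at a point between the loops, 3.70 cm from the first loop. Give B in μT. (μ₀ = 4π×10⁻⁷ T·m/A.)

B ≈ 28.3 μT

Each loop contributes B = μ₀IR²/[2(R²+z²)^(3/2)] on the axis, with z measured from that loop.
Loop 1 (z = 0.037 m): B₁ = 7.06×10⁻⁶ T. Loop 2 (z = 0.0097 m): B₂ = 2.12×10⁻⁵ T.
The fields add: B = B₁ + B₂ = 2.83×10⁻⁵ T.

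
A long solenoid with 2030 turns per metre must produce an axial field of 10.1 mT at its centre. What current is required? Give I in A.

I ≈ 3.96 A

Inside a long solenoid B = μ₀nI with n = 2030 m⁻¹, so I = B/(μ₀n).
I = 1.01×10⁻² / (4π×10⁻⁷ × 2030) = 3.96 A.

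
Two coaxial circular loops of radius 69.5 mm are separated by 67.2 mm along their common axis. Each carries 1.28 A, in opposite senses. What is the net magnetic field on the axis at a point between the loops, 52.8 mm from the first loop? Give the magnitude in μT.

Each loop contributes B = μ₀IR²/[2(R²+z²)^(3/2)] on the axis, with z measured from that loop.
Loop 1 (z = 0.0528 m): B₁ = 5.84×10⁻⁶ T. Loop 2 (z = 0.0144 m): B₂ = 1.09×10⁻⁵ T.
The fields oppose: B = |B₁ − B₂| = 5.02×10⁻⁶ T.

B ≈ 5.02 μT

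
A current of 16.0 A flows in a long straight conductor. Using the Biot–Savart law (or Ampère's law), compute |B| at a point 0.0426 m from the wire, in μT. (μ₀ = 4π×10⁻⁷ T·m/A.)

B ≈ 75.1 μT

For an infinitely long straight wire, B = μ₀I/(2πd).
B = (4π×10⁻⁷ × 16.0) / (2π × 0.0426) = 7.51×10⁻⁵ T.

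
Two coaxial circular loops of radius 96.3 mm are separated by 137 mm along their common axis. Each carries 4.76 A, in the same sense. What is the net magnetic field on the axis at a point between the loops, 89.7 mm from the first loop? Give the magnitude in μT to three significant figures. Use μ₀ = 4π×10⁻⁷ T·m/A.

Each loop contributes B = μ₀IR²/[2(R²+z²)^(3/2)] on the axis, with z measured from that loop.
Loop 1 (z = 0.0897 m): B₁ = 1.22×10⁻⁵ T. Loop 2 (z = 0.0473 m): B₂ = 2.25×10⁻⁵ T.
The fields add: B = B₁ + B₂ = 3.46×10⁻⁵ T.

B ≈ 34.6 μT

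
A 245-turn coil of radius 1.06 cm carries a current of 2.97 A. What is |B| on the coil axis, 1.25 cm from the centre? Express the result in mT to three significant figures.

B ≈ 11.7 mT

For an N-turn flat coil, B = Nμ₀IR²/[2(R²+z²)^(3/2)] with R = 0.0106 m, z = 0.0125 m.
B = 245 × 4.76×10⁻⁵ T = 1.17×10⁻² T.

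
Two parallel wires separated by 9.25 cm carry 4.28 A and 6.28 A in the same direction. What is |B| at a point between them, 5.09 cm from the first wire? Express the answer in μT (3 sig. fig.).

B ≈ 13.4 μT

Each long wire gives B = μ₀I/(2πd). Distances are d₁ = 0.0509 m and d₂ = 0.0416 m.
B₁ = 1.68×10⁻⁵ T, B₂ = 3.02×10⁻⁵ T.
Between parallel currents the two contributions point in opposite directions, so they subtract. B = |B₁ − B₂| = |1.68×10⁻⁵ − 3.02×10⁻⁵| = 1.34×10⁻⁵ T.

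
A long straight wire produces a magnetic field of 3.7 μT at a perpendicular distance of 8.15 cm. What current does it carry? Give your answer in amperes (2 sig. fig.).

For a long straight wire B = μ₀I/(2πd), so I = 2πdB/μ₀.
I = 2π × 0.0815 × 3.70×10⁻⁶ / (4π×10⁻⁷) = 1.51 A.

I ≈ 1.5 A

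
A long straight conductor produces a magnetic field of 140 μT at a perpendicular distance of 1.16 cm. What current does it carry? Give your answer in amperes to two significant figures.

I ≈ 8.1 A

For a long straight wire B = μ₀I/(2πd), so I = 2πdB/μ₀.
I = 2π × 0.0116 × 1.40×10⁻⁴ / (4π×10⁻⁷) = 8.12 A.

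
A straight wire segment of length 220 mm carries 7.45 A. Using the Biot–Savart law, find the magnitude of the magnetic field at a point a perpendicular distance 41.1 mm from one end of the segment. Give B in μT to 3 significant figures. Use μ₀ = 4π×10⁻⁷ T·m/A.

For a finite straight segment, B = (μ₀I/4πd)(sinθ₁ + sinθ₂), where θ₁, θ₂ are the angles from the perpendicular to each end.
The perpendicular foot is at one end, so the two end-offsets along the wire are 0 and L = 0.22 m.
sinθ₁ = 0/√(0²+0.0411²) = 0.0000; sinθ₂ = 0.22/√(0.22²+0.0411²) = 0.9830.
B = (4π×10⁻⁷ × 7.45) / (4π × 0.0411) × (0.0000 + 0.9830) = 1.78×10⁻⁵ T.

B ≈ 17.8 μT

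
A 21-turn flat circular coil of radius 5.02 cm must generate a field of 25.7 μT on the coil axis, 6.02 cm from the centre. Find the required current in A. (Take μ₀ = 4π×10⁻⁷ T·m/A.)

I ≈ 0.372 A

For an N-turn coil, B = Nμ₀IR²/[2(R²+z²)^(3/2)] with R = 0.0502 m, z = 0.0602 m, so I = 2B(R²+z²)^(3/2)/(Nμ₀R²) = 2 × 2.57×10⁻⁵ × 4.82×10⁻⁴ / (21 × 4π×10⁻⁷ × 0.00252) = 0.372 A.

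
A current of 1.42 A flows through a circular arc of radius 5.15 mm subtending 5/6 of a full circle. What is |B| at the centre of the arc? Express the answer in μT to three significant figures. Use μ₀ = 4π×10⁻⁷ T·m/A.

B ≈ 144 μT

The Biot–Savart field of a circular arc at its centre is B = μ₀Iφ/(4πR), with φ = 5.236 rad.
B = (4π×10⁻⁷ × 1.42 × 5.236) / (4π × 0.00515) = 1.44×10⁻⁴ T.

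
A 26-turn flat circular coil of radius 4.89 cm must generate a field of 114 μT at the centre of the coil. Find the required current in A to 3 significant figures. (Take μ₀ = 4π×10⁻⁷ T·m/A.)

For an N-turn coil, B = Nμ₀I/(2R) with R = 0.0489 m, so I = 2RB/(Nμ₀) = 2 × 0.0489 × 1.14×10⁻⁴ / (26 × 4π×10⁻⁷) = 0.341 A.

I ≈ 0.341 A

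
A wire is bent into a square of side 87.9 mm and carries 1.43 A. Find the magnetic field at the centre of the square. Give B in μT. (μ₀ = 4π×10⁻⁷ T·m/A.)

Each side is a finite straight segment at perpendicular distance d = a/(2 tan(π/4)) = 0.04395 m from the centre, with end-angles ±π/4.
One side contributes B₁ = (μ₀I/4πd)·2 sin(π/4) = 4.60×10⁻⁶ T.
All 4 sides add in the same direction: B = 4 × 4.60×10⁻⁶ = 1.84×10⁻⁵ T.

B ≈ 18.4 μT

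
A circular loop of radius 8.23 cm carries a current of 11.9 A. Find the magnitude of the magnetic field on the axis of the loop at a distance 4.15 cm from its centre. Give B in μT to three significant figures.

B ≈ 64.7 μT

On the axis of a circular loop, B = μ₀IR² / [2(R²+z²)^(3/2)].
R² + z² = (0.0823)² + (0.0415)² = 0.008496 m², and (R²+z²)^(3/2) = 7.83×10⁻⁴ m³.
B = (4π×10⁻⁷ × 11.9 × 0.006773) / (2 × 7.83×10⁻⁴) = 6.47×10⁻⁵ T.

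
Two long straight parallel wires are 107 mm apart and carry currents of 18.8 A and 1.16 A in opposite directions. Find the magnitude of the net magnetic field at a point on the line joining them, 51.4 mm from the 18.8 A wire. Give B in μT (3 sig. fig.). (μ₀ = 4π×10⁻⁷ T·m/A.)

Each long wire gives B = μ₀I/(2πd). Distances are d₁ = 0.0514 m and d₂ = 0.0556 m.
B₁ = 7.32×10⁻⁵ T, B₂ = 4.17×10⁻⁶ T.
Between antiparallel currents both contributions point the same way, so they add. B = B₁ + B₂ = 7.32×10⁻⁵ + 4.17×10⁻⁶ = 7.73×10⁻⁵ T.

B ≈ 77.3 μT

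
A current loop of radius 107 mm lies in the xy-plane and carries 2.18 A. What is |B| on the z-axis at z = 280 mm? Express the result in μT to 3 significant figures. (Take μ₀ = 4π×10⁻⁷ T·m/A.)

B ≈ 0.582 μT

On the axis of a circular loop, B = μ₀IR² / [2(R²+z²)^(3/2)].
R² + z² = (0.107)² + (0.28)² = 0.08985 m², and (R²+z²)^(3/2) = 2.69×10⁻² m³.
B = (4π×10⁻⁷ × 2.18 × 0.01145) / (2 × 2.69×10⁻²) = 5.82×10⁻⁷ T.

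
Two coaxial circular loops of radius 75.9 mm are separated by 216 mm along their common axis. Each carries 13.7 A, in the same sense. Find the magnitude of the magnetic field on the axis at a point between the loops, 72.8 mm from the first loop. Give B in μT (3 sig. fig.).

B ≈ 54.3 μT

Each loop contributes B = μ₀IR²/[2(R²+z²)^(3/2)] on the axis, with z measured from that loop.
Loop 1 (z = 0.0728 m): B₁ = 4.26×10⁻⁵ T. Loop 2 (z = 0.1432 m): B₂ = 1.16×10⁻⁵ T.
The fields add: B = B₁ + B₂ = 5.43×10⁻⁵ T.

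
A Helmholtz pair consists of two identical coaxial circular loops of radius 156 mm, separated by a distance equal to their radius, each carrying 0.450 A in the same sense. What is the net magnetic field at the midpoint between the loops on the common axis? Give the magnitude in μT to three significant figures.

B ≈ 2.59 μT

Each loop contributes B = μ₀IR²/[2(R²+z²)^(3/2)] on the axis, with z measured from that loop.
Loop 1 (z = 0.078 m): B₁ = 1.30×10⁻⁶ T. Loop 2 (z = 0.078 m): B₂ = 1.30×10⁻⁶ T.
The fields add: B = B₁ + B₂ = 2.59×10⁻⁶ T.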